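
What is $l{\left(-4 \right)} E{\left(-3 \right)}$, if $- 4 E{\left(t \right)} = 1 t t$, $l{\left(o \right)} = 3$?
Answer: $- \frac{27}{4} \approx -6.75$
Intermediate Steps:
$E{\left(t \right)} = - \frac{t^{2}}{4}$ ($E{\left(t \right)} = - \frac{1 t t}{4} = - \frac{t t}{4} = - \frac{t^{2}}{4}$)
$l{\left(-4 \right)} E{\left(-3 \right)} = 3 \left(- \frac{\left(-3\right)^{2}}{4}\right) = 3 \left(\left(- \frac{1}{4}\right) 9\right) = 3 \left(- \frac{9}{4}\right) = - \frac{27}{4}$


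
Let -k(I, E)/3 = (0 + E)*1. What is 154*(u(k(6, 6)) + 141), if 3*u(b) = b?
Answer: 20790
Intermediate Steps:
k(I, E) = -3*E (k(I, E) = -3*(0 + E) = -3*E)
u(b) = b/3
154*(u(k(6, 6)) + 141) = 154*((-3*6)/3 + 141) = 154*((⅓)*(-18) + 141) = 154*(-6 + 141) = 154*135 = 20790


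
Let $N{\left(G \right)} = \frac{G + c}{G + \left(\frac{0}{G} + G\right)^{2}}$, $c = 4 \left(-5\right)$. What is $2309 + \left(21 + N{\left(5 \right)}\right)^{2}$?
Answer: $\frac{10917}{4} \approx 2729.3$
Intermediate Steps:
$c = -20$
$N{\left(G \right)} = \frac{-20 + G}{G + G^{2}}$ ($N{\left(G \right)} = \frac{G - 20}{G + \left(\frac{0}{G} + G\right)^{2}} = \frac{-20 + G}{G + \left(0 + G\right)^{2}} = \frac{-20 + G}{G + G^{2}}$)
$2309 + \left(21 + N{\left(5 \right)}\right)^{2} = 2309 + \left(21 + \frac{-20 + 5}{5 \left(1 + 5\right)}\right)^{2} = 2309 + \left(21 + \frac{1}{5} \cdot \frac{1}{6} \left(-15\right)\right)^{2} = 2309 + \left(21 - \frac{1}{2}\right)^{2} = 2309 + \left(\frac{41}{2}\right)^{2} = 2309 + \frac{1681}{4} = \frac{10917}{4}$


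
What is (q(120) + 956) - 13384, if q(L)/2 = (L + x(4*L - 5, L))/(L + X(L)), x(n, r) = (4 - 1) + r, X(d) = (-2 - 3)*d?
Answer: -994321/80 ≈ -12429.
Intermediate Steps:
X(d) = -5*d
x(n, r) = 3 + r
q(L) = -(3 + 2*L)/(2*L) (q(L) = 2*((L + (3 + L))/(L - 5*L)) = 2*((3 + 2*L)/((-4*L))) = 2*((3 + 2*L)*(-1/(4*L))) = 2*(-(3 + 2*L)/(4*L)) = -(3 + 2*L)/(2*L))
(q(120) + 956) - 13384 = ((-3/2 - 1*120)/120 + 956) - 13384 = ((-3/2 - 120)/120 + 956) - 13384 = ((1/120)*(-243/2) + 956) - 13384 = (-81/80 + 956) - 13384 = 76399/80 - 13384 = -994321/80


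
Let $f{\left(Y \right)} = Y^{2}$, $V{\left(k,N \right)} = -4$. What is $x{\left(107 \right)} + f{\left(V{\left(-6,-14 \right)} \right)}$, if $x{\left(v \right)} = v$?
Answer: $123$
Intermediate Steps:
$x{\left(107 \right)} + f{\left(V{\left(-6,-14 \right)} \right)} = 107 + \left(-4\right)^{2} = 107 + 16 = 123$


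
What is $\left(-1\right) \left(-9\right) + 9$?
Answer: $18$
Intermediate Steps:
$\left(-1\right) \left(-9\right) + 9 = 9 + 9 = 18$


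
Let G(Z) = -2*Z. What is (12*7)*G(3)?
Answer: -504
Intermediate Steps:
(12*7)*G(3) = (12*7)*(-2*3) = 84*(-6) = -504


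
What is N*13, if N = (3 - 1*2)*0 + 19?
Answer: 247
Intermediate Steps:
N = 19 (N = (3 - 2)*0 + 19 = 1*0 + 19 = 0 + 19 = 19)
N*13 = 19*13 = 247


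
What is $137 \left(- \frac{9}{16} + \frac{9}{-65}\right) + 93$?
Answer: $- \frac{3153}{1040} \approx -3.0317$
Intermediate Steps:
$137 \left(- \frac{9}{16} + \frac{9}{-65}\right) + 93 = 137 \left(\left(-9\right) \frac{1}{16} + 9 \left(- \frac{1}{65}\right)\right) + 93 = 137 \left(- \frac{9}{16} - \frac{9}{65}\right) + 93 = 137 \left(- \frac{729}{1040}\right) + 93 = - \frac{99873}{1040} + 93 = - \frac{3153}{1040}$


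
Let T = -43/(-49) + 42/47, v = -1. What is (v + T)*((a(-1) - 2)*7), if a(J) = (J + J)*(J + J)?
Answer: 3552/329 ≈ 10.796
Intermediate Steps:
a(J) = 4*J² (a(J) = (2*J)*(2*J) = 4*J²)
T = 4079/2303 (T = -43*(-1/49) + 42*(1/47) = 43/49 + 42/47 = 4079/2303 ≈ 1.7712)
(v + T)*((a(-1) - 2)*7) = (-1 + 4079/2303)*((4*(-1)² - 2)*7) = 1776*((4*1 - 2)*7)/2303 = 1776*((4 - 2)*7)/2303 = 1776*(2*7)/2303 = (1776/2303)*14 = 3552/329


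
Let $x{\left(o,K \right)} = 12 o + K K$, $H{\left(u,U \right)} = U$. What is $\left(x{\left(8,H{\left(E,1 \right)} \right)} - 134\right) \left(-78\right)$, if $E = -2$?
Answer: $2886$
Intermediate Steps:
$x{\left(o,K \right)} = K^{2} + 12 o$ ($x{\left(o,K \right)} = 12 o + K^{2} = K^{2} + 12 o$)
$\left(x{\left(8,H{\left(E,1 \right)} \right)} - 134\right) \left(-78\right) = \left(\left(1^{2} + 12 \cdot 8\right) - 134\right) \left(-78\right) = \left(\left(1 + 96\right) - 134\right) \left(-78\right) = \left(97 - 134\right) \left(-78\right) = \left(-37\right) \left(-78\right) = 2886$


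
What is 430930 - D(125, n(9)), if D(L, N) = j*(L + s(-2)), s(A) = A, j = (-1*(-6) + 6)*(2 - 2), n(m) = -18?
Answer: 430930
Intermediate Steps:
j = 0 (j = (6 + 6)*0 = 12*0 = 0)
D(L, N) = 0 (D(L, N) = 0*(L - 2) = 0*(-2 + L) = 0)
430930 - D(125, n(9)) = 430930 - 1*0 = 430930 + 0 = 430930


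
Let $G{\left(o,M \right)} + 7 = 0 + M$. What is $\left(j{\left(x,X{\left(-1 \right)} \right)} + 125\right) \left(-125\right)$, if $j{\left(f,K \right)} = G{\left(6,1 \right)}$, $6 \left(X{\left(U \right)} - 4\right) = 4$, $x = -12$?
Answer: $-14875$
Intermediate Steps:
$X{\left(U \right)} = \frac{14}{3}$ ($X{\left(U \right)} = 4 + \frac{1}{6} \cdot 4 = 4 + \frac{2}{3} = \frac{14}{3}$)
$G{\left(o,M \right)} = -7 + M$ ($G{\left(o,M \right)} = -7 + \left(0 + M\right) = -7 + M$)
$j{\left(f,K \right)} = -6$ ($j{\left(f,K \right)} = -7 + 1 = -6$)
$\left(j{\left(x,X{\left(-1 \right)} \right)} + 125\right) \left(-125\right) = \left(-6 + 125\right) \left(-125\right) = 119 \left(-125\right) = -14875$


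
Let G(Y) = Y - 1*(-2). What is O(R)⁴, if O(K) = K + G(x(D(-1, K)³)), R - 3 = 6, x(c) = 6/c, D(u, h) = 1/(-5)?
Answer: 298248146641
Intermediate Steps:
D(u, h) = -⅕
G(Y) = 2 + Y (G(Y) = Y + 2 = 2 + Y)
R = 9 (R = 3 + 6 = 9)
O(K) = -748 + K (O(K) = K + (2 + 6/((-⅕)³)) = K + (2 + 6/(-1/125)) = K + (2 + 6*(-125)) = K + (2 - 750) = K - 748 = -748 + K)
O(R)⁴ = (-748 + 9)⁴ = (-739)⁴ = 298248146641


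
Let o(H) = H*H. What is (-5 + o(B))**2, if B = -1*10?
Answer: 9025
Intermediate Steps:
B = -10
o(H) = H**2
(-5 + o(B))**2 = (-5 + (-10)**2)**2 = (-5 + 100)**2 = 95**2 = 9025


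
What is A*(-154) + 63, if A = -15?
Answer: 2373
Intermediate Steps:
A*(-154) + 63 = -15*(-154) + 63 = 2310 + 63 = 2373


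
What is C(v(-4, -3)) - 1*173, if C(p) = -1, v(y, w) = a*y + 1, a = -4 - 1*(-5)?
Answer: -174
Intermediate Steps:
a = 1 (a = -4 + 5 = 1)
v(y, w) = 1 + y (v(y, w) = 1*y + 1 = y + 1 = 1 + y)
C(v(-4, -3)) - 1*173 = -1 - 1*173 = -1 - 173 = -174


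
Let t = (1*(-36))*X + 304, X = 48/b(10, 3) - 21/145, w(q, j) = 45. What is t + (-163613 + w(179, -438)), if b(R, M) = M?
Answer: -23756044/145 ≈ -1.6383e+5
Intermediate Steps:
X = 2299/145 (X = 48/3 - 21/145 = 48*(1/3) - 21*1/145 = 16 - 21/145 = 2299/145 ≈ 15.855)
t = -38684/145 (t = (1*(-36))*(2299/145) + 304 = -36*2299/145 + 304 = -82764/145 + 304 = -38684/145 ≈ -266.79)
t + (-163613 + w(179, -438)) = -38684/145 + (-163613 + 45) = -38684/145 - 163568 = -23756044/145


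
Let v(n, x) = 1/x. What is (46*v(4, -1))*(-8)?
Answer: 368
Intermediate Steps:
(46*v(4, -1))*(-8) = (46/(-1))*(-8) = (46*(-1))*(-8) = -46*(-8) = 368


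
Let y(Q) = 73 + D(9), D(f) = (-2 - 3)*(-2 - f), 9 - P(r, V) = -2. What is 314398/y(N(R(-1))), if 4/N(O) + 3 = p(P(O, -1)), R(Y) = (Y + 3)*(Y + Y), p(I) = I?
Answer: 157199/64 ≈ 2456.2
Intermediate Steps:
P(r, V) = 11 (P(r, V) = 9 - 1*(-2) = 9 + 2 = 11)
R(Y) = 2*Y*(3 + Y) (R(Y) = (3 + Y)*(2*Y) = 2*Y*(3 + Y))
D(f) = 10 + 5*f (D(f) = -5*(-2 - f) = 10 + 5*f)
N(O) = ½ (N(O) = 4/(-3 + 11) = 4/8 = 4*(⅛) = ½)
y(Q) = 128 (y(Q) = 73 + (10 + 5*9) = 73 + (10 + 45) = 73 + 55 = 128)
314398/y(N(R(-1))) = 314398/128 = 314398*(1/128) = 157199/64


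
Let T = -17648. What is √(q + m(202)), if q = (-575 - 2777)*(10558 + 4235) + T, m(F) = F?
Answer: 7*I*√1012318 ≈ 7043.0*I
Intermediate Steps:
q = -49603784 (q = (-575 - 2777)*(10558 + 4235) - 17648 = -3352*14793 - 17648 = -49586136 - 17648 = -49603784)
√(q + m(202)) = √(-49603784 + 202) = √(-49603582) = 7*I*√1012318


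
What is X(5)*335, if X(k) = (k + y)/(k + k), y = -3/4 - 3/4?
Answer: 469/4 ≈ 117.25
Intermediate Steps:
y = -3/2 (y = -3*¼ - 3*¼ = -¾ - ¾ = -3/2 ≈ -1.5000)
X(k) = (-3/2 + k)/(2*k) (X(k) = (k - 3/2)/(k + k) = (-3/2 + k)/((2*k)) = (-3/2 + k)*(1/(2*k)) = (-3/2 + k)/(2*k))
X(5)*335 = ((¼)*(-3 + 2*5)/5)*335 = ((¼)*(⅕)*(-3 + 10))*335 = ((¼)*(⅕)*7)*335 = (7/20)*335 = 469/4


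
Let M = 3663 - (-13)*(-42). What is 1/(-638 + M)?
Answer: 1/2479 ≈ 0.00040339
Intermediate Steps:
M = 3117 (M = 3663 - 1*546 = 3663 - 546 = 3117)
1/(-638 + M) = 1/(-638 + 3117) = 1/2479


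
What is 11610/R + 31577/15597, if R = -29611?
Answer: 753945377/461842767 ≈ 1.6325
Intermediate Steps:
11610/R + 31577/15597 = 11610/(-29611) + 31577/15597 = 11610*(-1/29611) + 31577*(1/15597) = -11610/29611 + 31577/15597 = 753945377/461842767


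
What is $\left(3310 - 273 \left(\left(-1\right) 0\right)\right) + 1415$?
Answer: $4725$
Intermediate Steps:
$\left(3310 - 273 \left(\left(-1\right) 0\right)\right) + 1415 = \left(3310 - 0\right) + 1415 = \left(3310 + 0\right) + 1415 = 3310 + 1415 = 4725$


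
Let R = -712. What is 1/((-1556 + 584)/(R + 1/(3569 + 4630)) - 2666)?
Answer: -5837687/15555304114 ≈ -0.00037529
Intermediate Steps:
1/((-1556 + 584)/(R + 1/(3569 + 4630)) - 2666) = 1/((-1556 + 584)/(-712 + 1/(3569 + 4630)) - 2666) = 1/(-972/(-712 + 1/8199) - 2666) = 1/(-972/(-5837687/8199) - 2666) = 1/(-972*(-8199/5837687) - 2666) = 1/(7969428/5837687 - 2666) = 1/(-15555304114/5837687) = -5837687/15555304114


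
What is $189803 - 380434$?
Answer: $-190631$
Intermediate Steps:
$189803 - 380434 = -190631$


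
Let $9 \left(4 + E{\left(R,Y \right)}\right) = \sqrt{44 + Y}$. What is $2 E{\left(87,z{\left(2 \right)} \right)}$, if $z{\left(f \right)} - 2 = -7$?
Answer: $-8 + \frac{2 \sqrt{39}}{9} \approx -6.6122$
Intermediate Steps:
$z{\left(f \right)} = -5$ ($z{\left(f \right)} = 2 - 7 = -5$)
$E{\left(R,Y \right)} = -4 + \frac{\sqrt{44 + Y}}{9}$
$2 E{\left(87,z{\left(2 \right)} \right)} = 2 \left(-4 + \frac{\sqrt{44 - 5}}{9}\right) = 2 \left(-4 + \frac{\sqrt{39}}{9}\right) = -8 + \frac{2 \sqrt{39}}{9}$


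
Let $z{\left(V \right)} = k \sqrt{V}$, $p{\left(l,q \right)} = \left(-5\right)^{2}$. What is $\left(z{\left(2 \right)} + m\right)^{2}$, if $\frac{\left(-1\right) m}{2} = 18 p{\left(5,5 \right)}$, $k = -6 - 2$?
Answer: $810128 + 14400 \sqrt{2} \approx 8.3049 \cdot 10^{5}$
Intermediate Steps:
$k = -8$ ($k = -6 - 2 = -8$)
$p{\left(l,q \right)} = 25$
$z{\left(V \right)} = - 8 \sqrt{V}$
$m = -900$ ($m = - 2 \cdot 18 \cdot 25 = \left(-2\right) 450 = -900$)
$\left(z{\left(2 \right)} + m\right)^{2} = \left(- 8 \sqrt{2} - 900\right)^{2} = \left(-900 - 8 \sqrt{2}\right)^{2}$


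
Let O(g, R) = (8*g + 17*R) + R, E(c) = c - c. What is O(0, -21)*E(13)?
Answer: 0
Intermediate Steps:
E(c) = 0
O(g, R) = 8*g + 18*R
O(0, -21)*E(13) = (8*0 + 18*(-21))*0 = (0 - 378)*0 = -378*0 = 0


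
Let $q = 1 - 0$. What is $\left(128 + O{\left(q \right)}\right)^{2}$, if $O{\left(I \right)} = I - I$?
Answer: $16384$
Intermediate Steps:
$q = 1$ ($q = 1 + 0 = 1$)
$O{\left(I \right)} = 0$
$\left(128 + O{\left(q \right)}\right)^{2} = \left(128 + 0\right)^{2} = 128^{2} = 16384$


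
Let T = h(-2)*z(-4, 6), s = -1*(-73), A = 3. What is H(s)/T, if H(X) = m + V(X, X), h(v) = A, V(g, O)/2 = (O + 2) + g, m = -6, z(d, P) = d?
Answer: -145/6 ≈ -24.167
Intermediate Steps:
V(g, O) = 4 + 2*O + 2*g (V(g, O) = 2*((O + 2) + g) = 2*((2 + O) + g) = 2*(2 + O + g) = 4 + 2*O + 2*g)
s = 73
h(v) = 3
H(X) = -2 + 4*X (H(X) = -6 + (4 + 2*X + 2*X) = -6 + (4 + 4*X) = -2 + 4*X)
T = -12 (T = 3*(-4) = -12)
H(s)/T = (-2 + 4*73)/(-12) = (-2 + 292)*(-1/12) = 290*(-1/12) = -145/6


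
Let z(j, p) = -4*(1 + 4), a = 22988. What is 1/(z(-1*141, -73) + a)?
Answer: 1/22968 ≈ 4.3539e-5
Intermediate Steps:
z(j, p) = -20 (z(j, p) = -4*5 = -20)
1/(z(-1*141, -73) + a) = 1/(-20 + 22988) = 1/22968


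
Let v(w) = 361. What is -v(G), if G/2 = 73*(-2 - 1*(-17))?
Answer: -361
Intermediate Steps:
G = 2190 (G = 2*(73*(-2 - 1*(-17))) = 2*(73*(-2 + 17)) = 2*(73*15) = 2*1095 = 2190)
-v(G) = -1*361 = -361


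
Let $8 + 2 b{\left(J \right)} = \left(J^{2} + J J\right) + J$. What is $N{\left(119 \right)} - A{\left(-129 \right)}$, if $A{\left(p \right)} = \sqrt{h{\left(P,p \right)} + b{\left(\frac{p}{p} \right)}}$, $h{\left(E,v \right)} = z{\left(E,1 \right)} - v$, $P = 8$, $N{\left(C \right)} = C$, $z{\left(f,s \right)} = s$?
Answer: $119 - \frac{\sqrt{510}}{2} \approx 107.71$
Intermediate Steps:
$b{\left(J \right)} = -4 + J^{2} + \frac{J}{2}$ ($b{\left(J \right)} = -4 + \frac{\left(J^{2} + J J\right) + J}{2} = -4 + \frac{\left(J^{2} + J^{2}\right) + J}{2} = -4 + \frac{2 J^{2} + J}{2} = -4 + \frac{J + 2 J^{2}}{2} = -4 + \left(J^{2} + \frac{J}{2}\right) = -4 + J^{2} + \frac{J}{2}$)
$h{\left(E,v \right)} = 1 - v$
$A{\left(p \right)} = \sqrt{- \frac{3}{2} - p}$ ($A{\left(p \right)} = \sqrt{\left(1 - p\right) + \left(-4 + \left(\frac{p}{p}\right)^{2} + \frac{p \frac{1}{p}}{2}\right)} = \sqrt{\left(1 - p\right) + \left(-4 + 1^{2} + \frac{1}{2} \cdot 1\right)} = \sqrt{\left(1 - p\right) + \left(-4 + 1 + \frac{1}{2}\right)} = \sqrt{\left(1 - p\right) - \frac{5}{2}} = \sqrt{- \frac{3}{2} - p}$)
$N{\left(119 \right)} - A{\left(-129 \right)} = 119 - \frac{\sqrt{-6 - -516}}{2} = 119 - \frac{\sqrt{-6 + 516}}{2} = 119 - \frac{\sqrt{510}}{2}$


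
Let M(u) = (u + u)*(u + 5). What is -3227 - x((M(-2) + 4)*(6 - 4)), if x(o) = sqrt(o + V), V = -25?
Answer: -3227 - I*sqrt(41) ≈ -3227.0 - 6.4031*I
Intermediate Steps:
M(u) = 2*u*(5 + u) (M(u) = (2*u)*(5 + u) = 2*u*(5 + u))
x(o) = sqrt(-25 + o) (x(o) = sqrt(o - 25) = sqrt(-25 + o))
-3227 - x((M(-2) + 4)*(6 - 4)) = -3227 - sqrt(-25 + (2*(-2)*(5 - 2) + 4)*(6 - 4)) = -3227 - sqrt(-25 + (2*(-2)*3 + 4)*2) = -3227 - sqrt(-25 + (-12 + 4)*2) = -3227 - sqrt(-25 - 8*2) = -3227 - sqrt(-25 - 16) = -3227 - sqrt(-41) = -3227 - I*sqrt(41)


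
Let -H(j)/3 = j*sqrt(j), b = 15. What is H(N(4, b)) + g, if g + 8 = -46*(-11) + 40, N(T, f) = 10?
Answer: 538 - 30*sqrt(10) ≈ 443.13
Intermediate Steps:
H(j) = -3*j**(3/2) (H(j) = -3*j*sqrt(j) = -3*j**(3/2))
g = 538 (g = -8 + (-46*(-11) + 40) = -8 + (506 + 40) = -8 + 546 = 538)
H(N(4, b)) + g = -30*sqrt(10) + 538 = 538 - 30*sqrt(10)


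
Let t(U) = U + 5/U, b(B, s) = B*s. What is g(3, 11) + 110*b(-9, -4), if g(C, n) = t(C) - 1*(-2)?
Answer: 11900/3 ≈ 3966.7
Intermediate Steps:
g(C, n) = 2 + C + 5/C (g(C, n) = (C + 5/C) - 1*(-2) = (C + 5/C) + 2 = 2 + C + 5/C)
g(3, 11) + 110*b(-9, -4) = (2 + 3 + 5/3) + 110*(-9*(-4)) = (2 + 3 + 5*(⅓)) + 110*36 = (2 + 3 + 5/3) + 3960 = 20/3 + 3960 = 11900/3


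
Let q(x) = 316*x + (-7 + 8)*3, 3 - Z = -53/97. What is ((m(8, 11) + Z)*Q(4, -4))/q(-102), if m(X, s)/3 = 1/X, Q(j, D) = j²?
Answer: -6086/3126213 ≈ -0.0019468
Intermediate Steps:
Z = 344/97 (Z = 3 - (-53)/97 = 3 - 1*(-53/97) = 3 + 53/97 = 344/97 ≈ 3.5464)
m(X, s) = 3/X
q(x) = 3 + 316*x (q(x) = 316*x + 1*3 = 316*x + 3 = 3 + 316*x)
((m(8, 11) + Z)*Q(4, -4))/q(-102) = ((3/8 + 344/97)*4²)/(3 + 316*(-102)) = ((3*(⅛) + 344/97)*16)/(3 - 32232) = ((3/8 + 344/97)*16)/(-32229) = ((3043/776)*16)*(-1/32229) = (6086/97)*(-1/32229) = -6086/3126213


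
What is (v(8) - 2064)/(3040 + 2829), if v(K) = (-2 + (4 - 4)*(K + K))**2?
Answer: -2060/5869 ≈ -0.35100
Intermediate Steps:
v(K) = 4 (v(K) = (-2 + 0*(2*K))**2 = (-2 + 0)**2 = (-2)**2 = 4)
(v(8) - 2064)/(3040 + 2829) = (4 - 2064)/(3040 + 2829) = -2060/5869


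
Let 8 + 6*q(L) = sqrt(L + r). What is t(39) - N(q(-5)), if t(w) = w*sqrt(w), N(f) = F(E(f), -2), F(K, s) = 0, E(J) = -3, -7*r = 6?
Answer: 39*sqrt(39) ≈ 243.55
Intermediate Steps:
r = -6/7 (r = -1/7*6 = -6/7 ≈ -0.85714)
q(L) = -4/3 + sqrt(-6/7 + L)/6 (q(L) = -4/3 + sqrt(L - 6/7)/6 = -4/3 + sqrt(-6/7 + L)/6)
N(f) = 0
t(w) = w**(3/2)
t(39) - N(q(-5)) = 39**(3/2) - 1*0 = 39*sqrt(39) + 0 = 39*sqrt(39)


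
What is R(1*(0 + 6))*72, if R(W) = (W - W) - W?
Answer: -432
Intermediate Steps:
R(W) = -W (R(W) = 0 - W = -W)
R(1*(0 + 6))*72 = -(0 + 6)*72 = -6*72 = -432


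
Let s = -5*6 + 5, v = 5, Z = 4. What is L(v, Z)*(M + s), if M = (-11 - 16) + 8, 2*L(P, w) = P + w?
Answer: -198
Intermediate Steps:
L(P, w) = P/2 + w/2 (L(P, w) = (P + w)/2 = P/2 + w/2)
s = -25 (s = -30 + 5 = -25)
M = -19 (M = -27 + 8 = -19)
L(v, Z)*(M + s) = ((½)*5 + (½)*4)*(-19 - 25) = (5/2 + 2)*(-44) = (9/2)*(-44) = -198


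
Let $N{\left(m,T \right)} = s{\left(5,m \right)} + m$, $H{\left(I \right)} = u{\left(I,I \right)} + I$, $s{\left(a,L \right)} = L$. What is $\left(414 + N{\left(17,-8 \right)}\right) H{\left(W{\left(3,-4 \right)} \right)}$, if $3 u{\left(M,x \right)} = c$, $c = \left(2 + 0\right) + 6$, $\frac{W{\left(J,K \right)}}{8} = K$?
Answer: $- \frac{39424}{3} \approx -13141.0$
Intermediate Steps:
$W{\left(J,K \right)} = 8 K$
$c = 8$ ($c = 2 + 6 = 8$)
$u{\left(M,x \right)} = \frac{8}{3}$ ($u{\left(M,x \right)} = \frac{1}{3} \cdot 8 = \frac{8}{3}$)
$H{\left(I \right)} = \frac{8}{3} + I$
$N{\left(m,T \right)} = 2 m$ ($N{\left(m,T \right)} = m + m = 2 m$)
$\left(414 + N{\left(17,-8 \right)}\right) H{\left(W{\left(3,-4 \right)} \right)} = \left(414 + 2 \cdot 17\right) \left(\frac{8}{3} + 8 \left(-4\right)\right) = \left(414 + 34\right) \left(\frac{8}{3} - 32\right) = 448 \left(- \frac{88}{3}\right) = - \frac{39424}{3}$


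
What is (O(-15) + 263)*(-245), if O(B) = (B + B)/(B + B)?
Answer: -64680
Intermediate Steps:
O(B) = 1 (O(B) = (2*B)/((2*B)) = (2*B)*(1/(2*B)) = 1)
(O(-15) + 263)*(-245) = (1 + 263)*(-245) = 264*(-245) = -64680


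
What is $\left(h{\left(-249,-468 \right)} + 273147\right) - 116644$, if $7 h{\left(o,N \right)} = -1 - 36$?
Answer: $\frac{1095484}{7} \approx 1.565 \cdot 10^{5}$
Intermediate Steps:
$h{\left(o,N \right)} = - \frac{37}{7}$ ($h{\left(o,N \right)} = \frac{-1 - 36}{7} = \frac{1}{7} \left(-37\right) = - \frac{37}{7}$)
$\left(h{\left(-249,-468 \right)} + 273147\right) - 116644 = \left(- \frac{37}{7} + 273147\right) - 116644 = \frac{1911992}{7} - 116644 = \frac{1095484}{7}$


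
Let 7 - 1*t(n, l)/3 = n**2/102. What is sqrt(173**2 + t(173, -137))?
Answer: 3*sqrt(3733846)/34 ≈ 170.50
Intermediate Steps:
t(n, l) = 21 - n**2/34 (t(n, l) = 21 - 3*n**2/102 = 21 - n**2/34)
sqrt(173**2 + t(173, -137)) = sqrt(173**2 + (21 - 1/34*173**2)) = sqrt(29929 + (21 - 1/34*29929)) = sqrt(29929 + (21 - 29929/34)) = sqrt(29929 - 29215/34) = sqrt(988371/34) = 3*sqrt(3733846)/34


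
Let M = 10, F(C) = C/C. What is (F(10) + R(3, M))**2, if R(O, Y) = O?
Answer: 16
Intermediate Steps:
F(C) = 1
(F(10) + R(3, M))**2 = (1 + 3)**2 = 4**2 = 16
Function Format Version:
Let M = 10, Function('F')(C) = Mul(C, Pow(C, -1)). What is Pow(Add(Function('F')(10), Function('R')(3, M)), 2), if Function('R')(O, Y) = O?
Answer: 16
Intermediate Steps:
Function('F')(C) = 1
Pow(Add(Function('F')(10), Function('R')(3, M)), 2) = Pow(Add(1, 3), 2) = Pow(4, 2) = 16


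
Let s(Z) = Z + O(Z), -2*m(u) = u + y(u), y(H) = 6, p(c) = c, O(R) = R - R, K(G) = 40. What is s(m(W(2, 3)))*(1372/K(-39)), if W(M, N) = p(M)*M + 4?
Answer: -2401/10 ≈ -240.10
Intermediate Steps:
O(R) = 0
W(M, N) = 4 + M² (W(M, N) = M*M + 4 = M² + 4 = 4 + M²)
m(u) = -3 - u/2 (m(u) = -(u + 6)/2 = -(6 + u)/2 = -3 - u/2)
s(Z) = Z (s(Z) = Z + 0 = Z)
s(m(W(2, 3)))*(1372/K(-39)) = (-3 - (4 + 2²)/2)*(1372/40) = (-3 - (4 + 4)/2)*(1372*(1/40)) = (-3 - ½*8)*(343/10) = (-3 - 4)*(343/10) = -7*343/10 = -2401/10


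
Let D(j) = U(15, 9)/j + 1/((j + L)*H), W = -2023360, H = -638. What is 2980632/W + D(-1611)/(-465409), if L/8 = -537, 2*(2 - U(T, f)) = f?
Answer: -980239185609083269/665421546203595720 ≈ -1.4731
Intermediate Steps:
U(T, f) = 2 - f/2
L = -4296 (L = 8*(-537) = -4296)
D(j) = -5/(2*j) - 1/(638*(-4296 + j)) (D(j) = (2 - ½*9)/j + 1/((j - 4296)*(-638)) = (2 - 9/2)/j - 1/638/(-4296 + j) = -5/(2*j) - 1/(638*(-4296 + j)))
2980632/W + D(-1611)/(-465409) = 2980632/(-2023360) + ((6/319)*(571010 - 133*(-1611))/(-1611*(-4296 - 1611)))/(-465409) = 2980632*(-1/2023360) + ((6/319)*(-1/1611)*(571010 + 214263)/(-5907))*(-1/465409) = -372579/252920 + ((6/319)*(-1/1611)*(-1/5907)*785273)*(-1/465409) = -372579/252920 + (8774/5652999)*(-1/465409) = -372579/252920 - 8774/2630956611591 = -980239185609083269/665421546203595720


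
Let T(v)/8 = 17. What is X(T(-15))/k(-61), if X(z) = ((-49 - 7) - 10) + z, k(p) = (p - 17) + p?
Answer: -70/139 ≈ -0.50360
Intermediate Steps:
T(v) = 136 (T(v) = 8*17 = 136)
k(p) = -17 + 2*p (k(p) = (-17 + p) + p = -17 + 2*p)
X(z) = -66 + z (X(z) = (-56 - 10) + z = -66 + z)
X(T(-15))/k(-61) = (-66 + 136)/(-17 + 2*(-61)) = 70/(-17 - 122) = 70/(-139) = 70*(-1/139) = -70/139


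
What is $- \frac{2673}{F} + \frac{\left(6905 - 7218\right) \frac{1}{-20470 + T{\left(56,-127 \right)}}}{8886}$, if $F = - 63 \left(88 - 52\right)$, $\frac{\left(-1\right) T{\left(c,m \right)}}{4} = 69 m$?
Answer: $\frac{534498469}{453514782} \approx 1.1786$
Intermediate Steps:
$T{\left(c,m \right)} = - 276 m$ ($T{\left(c,m \right)} = - 4 \cdot 69 m = - 276 m$)
$F = -2268$ ($F = \left(-63\right) 36 = -2268$)
$- \frac{2673}{F} + \frac{\left(6905 - 7218\right) \frac{1}{-20470 + T{\left(56,-127 \right)}}}{8886} = - \frac{2673}{-2268} + \frac{\left(6905 - 7218\right) \frac{1}{-20470 - -35052}}{8886} = \left(-2673\right) \left(- \frac{1}{2268}\right) + - \frac{313}{-20470 + 35052} \cdot \frac{1}{8886} = \frac{33}{28} + - \frac{313}{14582} \cdot \frac{1}{8886} = \frac{33}{28} + \left(-313\right) \frac{1}{14582} \cdot \frac{1}{8886} = \frac{33}{28} - \frac{313}{129575652} = \frac{534498469}{453514782}$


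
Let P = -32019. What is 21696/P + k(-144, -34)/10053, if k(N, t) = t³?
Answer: -492194888/107295669 ≈ -4.5873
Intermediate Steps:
21696/P + k(-144, -34)/10053 = 21696/(-32019) + (-34)³/10053 = 21696*(-1/32019) - 39304*1/10053 = -7232/10673 - 39304/10053 = -492194888/107295669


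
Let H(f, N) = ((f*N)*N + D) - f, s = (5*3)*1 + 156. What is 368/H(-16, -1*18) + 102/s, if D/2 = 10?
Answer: 12838/24453 ≈ 0.52501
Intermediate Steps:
s = 171 (s = 15*1 + 156 = 15 + 156 = 171)
D = 20 (D = 2*10 = 20)
H(f, N) = 20 - f + f*N² (H(f, N) = ((f*N)*N + 20) - f = ((N*f)*N + 20) - f = (f*N² + 20) - f = (20 + f*N²) - f = 20 - f + f*N²)
368/H(-16, -1*18) + 102/s = 368/(20 - 1*(-16) - 16*(-1*18)²) + 102/171 = 368/(20 + 16 - 16*(-18)²) + 102*(1/171) = 368/(20 + 16 - 16*324) + 34/57 = 368/(20 + 16 - 5184) + 34/57 = 368/(-5148) + 34/57 = 368*(-1/5148) + 34/57 = -92/1287 + 34/57 = 12838/24453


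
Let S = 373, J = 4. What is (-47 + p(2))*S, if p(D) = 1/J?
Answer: -69751/4 ≈ -17438.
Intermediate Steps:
p(D) = ¼ (p(D) = 1/4 = ¼)
(-47 + p(2))*S = (-47 + ¼)*373 = -187/4*373 = -69751/4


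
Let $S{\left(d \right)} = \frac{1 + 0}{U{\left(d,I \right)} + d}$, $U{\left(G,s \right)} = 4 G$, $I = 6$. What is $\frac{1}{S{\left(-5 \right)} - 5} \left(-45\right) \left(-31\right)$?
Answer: $- \frac{3875}{14} \approx -276.79$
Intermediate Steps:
$S{\left(d \right)} = \frac{1}{5 d}$ ($S{\left(d \right)} = \frac{1 + 0}{4 d + d} = 1 \frac{1}{5 d} = \frac{1}{5 d}$)
$\frac{1}{S{\left(-5 \right)} - 5} \left(-45\right) \left(-31\right) = \frac{1}{\frac{1}{5 \left(-5\right)} - 5} \left(-45\right) \left(-31\right) = \frac{1}{\frac{1}{5} \left(- \frac{1}{5}\right) - 5} \left(-45\right) \left(-31\right) = \frac{1}{- \frac{1}{25} - 5} \left(-45\right) \left(-31\right) = \frac{1}{- \frac{126}{25}} \left(-45\right) \left(-31\right) = \left(- \frac{25}{126}\right) \left(-45\right) \left(-31\right) = \frac{125}{14} \left(-31\right) = - \frac{3875}{14}$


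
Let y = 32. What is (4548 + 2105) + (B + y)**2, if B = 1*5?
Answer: 8022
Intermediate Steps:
B = 5
(4548 + 2105) + (B + y)**2 = (4548 + 2105) + (5 + 32)**2 = 6653 + 37**2 = 6653 + 1369 = 8022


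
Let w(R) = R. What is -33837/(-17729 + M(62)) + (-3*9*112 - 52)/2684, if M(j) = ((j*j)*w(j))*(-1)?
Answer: -174203206/171814247 ≈ -1.0139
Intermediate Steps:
M(j) = -j³ (M(j) = ((j*j)*j)*(-1) = (j²*j)*(-1) = j³*(-1) = -j³)
-33837/(-17729 + M(62)) + (-3*9*112 - 52)/2684 = -33837/(-17729 - 1*62³) + (-3*9*112 - 52)/2684 = -33837/(-17729 - 1*238328) + (-27*112 - 52)*(1/2684) = -33837/(-17729 - 238328) + (-3024 - 52)*(1/2684) = -33837/(-256057) - 3076*1/2684 = -33837*(-1/256057) - 769/671 = 33837/256057 - 769/671 = -174203206/171814247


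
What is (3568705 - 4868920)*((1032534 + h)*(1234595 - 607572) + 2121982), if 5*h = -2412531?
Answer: -448421013861512601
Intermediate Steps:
h = -2412531/5 (h = (⅕)*(-2412531) = -2412531/5 ≈ -4.8251e+5)
(3568705 - 4868920)*((1032534 + h)*(1234595 - 607572) + 2121982) = (3568705 - 4868920)*((1032534 - 2412531/5)*(1234595 - 607572) + 2121982) = -1300215*((2750139/5)*627023 + 2121982) = -1300215*(1724400406197/5 + 2121982) = -1300215*1724411016107/5 = -448421013861512601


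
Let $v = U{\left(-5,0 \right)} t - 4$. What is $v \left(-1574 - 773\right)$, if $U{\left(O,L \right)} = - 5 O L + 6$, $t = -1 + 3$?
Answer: $-18776$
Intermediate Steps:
$t = 2$
$U{\left(O,L \right)} = 6 - 5 L O$ ($U{\left(O,L \right)} = - 5 L O + 6 = 6 - 5 L O$)
$v = 8$ ($v = \left(6 - 0 \left(-5\right)\right) 2 - 4 = \left(6 + 0\right) 2 - 4 = 6 \cdot 2 - 4 = 12 - 4 = 8$)
$v \left(-1574 - 773\right) = 8 \left(-1574 - 773\right) = 8 \left(-2347\right) = -18776$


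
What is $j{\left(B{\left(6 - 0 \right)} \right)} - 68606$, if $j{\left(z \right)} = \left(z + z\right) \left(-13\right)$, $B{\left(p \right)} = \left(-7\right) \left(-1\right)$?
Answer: $-68788$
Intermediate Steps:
$B{\left(p \right)} = 7$
$j{\left(z \right)} = - 26 z$ ($j{\left(z \right)} = 2 z \left(-13\right) = - 26 z$)
$j{\left(B{\left(6 - 0 \right)} \right)} - 68606 = \left(-26\right) 7 - 68606 = -182 - 68606 = -68788$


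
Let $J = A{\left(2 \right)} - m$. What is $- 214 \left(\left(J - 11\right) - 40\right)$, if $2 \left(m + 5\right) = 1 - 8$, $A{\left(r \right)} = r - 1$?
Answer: $8881$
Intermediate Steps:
$A{\left(r \right)} = -1 + r$
$m = - \frac{17}{2}$ ($m = -5 + \frac{1 - 8}{2} = -5 + \frac{1}{2} \left(-7\right) = -5 - \frac{7}{2} = - \frac{17}{2} \approx -8.5$)
$J = \frac{19}{2}$ ($J = \left(-1 + 2\right) - - \frac{17}{2} = 1 + \frac{17}{2} = \frac{19}{2} \approx 9.5$)
$- 214 \left(\left(J - 11\right) - 40\right) = - 214 \left(\left(\frac{19}{2} - 11\right) - 40\right) = - 214 \left(- \frac{3}{2} - 40\right) = \left(-214\right) \left(- \frac{83}{2}\right) = 8881$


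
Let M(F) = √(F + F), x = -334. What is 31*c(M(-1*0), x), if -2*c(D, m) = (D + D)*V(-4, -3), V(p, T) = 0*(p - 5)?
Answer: 0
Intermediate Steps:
M(F) = √2*√F (M(F) = √(2*F) = √2*√F)
V(p, T) = 0 (V(p, T) = 0*(-5 + p) = 0)
c(D, m) = 0 (c(D, m) = -(D + D)*0/2 = -2*D*0/2 = -½*0 = 0)
31*c(M(-1*0), x) = 31*0 = 0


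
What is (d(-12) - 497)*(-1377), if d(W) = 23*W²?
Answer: -3876255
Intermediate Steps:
(d(-12) - 497)*(-1377) = (23*(-12)² - 497)*(-1377) = (23*144 - 497)*(-1377) = (3312 - 497)*(-1377) = 2815*(-1377) = -3876255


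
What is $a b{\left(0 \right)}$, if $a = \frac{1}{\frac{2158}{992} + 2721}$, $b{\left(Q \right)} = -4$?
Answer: $- \frac{1984}{1350695} \approx -0.0014689$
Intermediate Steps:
$a = \frac{496}{1350695}$ ($a = \frac{1}{2158 \cdot \frac{1}{992} + 2721} = \frac{1}{\frac{1079}{496} + 2721} = \frac{1}{\frac{1350695}{496}} = \frac{496}{1350695} \approx 0.00036722$)
$a b{\left(0 \right)} = \frac{496}{1350695} \left(-4\right) = - \frac{1984}{1350695}$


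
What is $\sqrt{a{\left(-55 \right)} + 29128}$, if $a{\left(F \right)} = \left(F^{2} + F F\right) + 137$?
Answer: $\sqrt{35315} \approx 187.92$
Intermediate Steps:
$a{\left(F \right)} = 137 + 2 F^{2}$ ($a{\left(F \right)} = \left(F^{2} + F^{2}\right) + 137 = 2 F^{2} + 137 = 137 + 2 F^{2}$)
$\sqrt{a{\left(-55 \right)} + 29128} = \sqrt{\left(137 + 2 \left(-55\right)^{2}\right) + 29128} = \sqrt{\left(137 + 2 \cdot 3025\right) + 29128} = \sqrt{\left(137 + 6050\right) + 29128} = \sqrt{6187 + 29128} = \sqrt{35315}$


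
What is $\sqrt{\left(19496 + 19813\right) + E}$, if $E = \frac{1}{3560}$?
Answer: $\frac{\sqrt{124546636490}}{1780} \approx 198.26$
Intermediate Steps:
$E = \frac{1}{3560} \approx 0.0002809$
$\sqrt{\left(19496 + 19813\right) + E} = \sqrt{\left(19496 + 19813\right) + \frac{1}{3560}} = \sqrt{39309 + \frac{1}{3560}} = \sqrt{\frac{139940041}{3560}} = \frac{\sqrt{124546636490}}{1780}$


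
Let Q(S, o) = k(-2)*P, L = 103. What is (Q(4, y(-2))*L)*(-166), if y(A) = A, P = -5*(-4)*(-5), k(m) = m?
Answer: -3419600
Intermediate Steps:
P = -100 (P = 20*(-5) = -100)
Q(S, o) = 200 (Q(S, o) = -2*(-100) = 200)
(Q(4, y(-2))*L)*(-166) = (200*103)*(-166) = 20600*(-166) = -3419600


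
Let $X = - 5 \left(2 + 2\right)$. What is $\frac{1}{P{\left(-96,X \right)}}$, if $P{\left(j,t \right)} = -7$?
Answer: $- \frac{1}{7} \approx -0.14286$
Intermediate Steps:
$X = -20$ ($X = \left(-5\right) 4 = -20$)
$\frac{1}{P{\left(-96,X \right)}} = \frac{1}{-7} = - \frac{1}{7}$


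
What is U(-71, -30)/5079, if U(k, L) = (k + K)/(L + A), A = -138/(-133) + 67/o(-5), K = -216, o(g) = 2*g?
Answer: 381710/240902049 ≈ 0.0015845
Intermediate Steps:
A = -7531/1330 (A = -138/(-133) + 67/((2*(-5))) = -138*(-1/133) + 67/(-10) = 138/133 + 67*(-⅒) = 138/133 - 67/10 = -7531/1330 ≈ -5.6624)
U(k, L) = (-216 + k)/(-7531/1330 + L) (U(k, L) = (k - 216)/(L - 7531/1330) = (-216 + k)/(-7531/1330 + L))
U(-71, -30)/5079 = (1330*(-216 - 71)/(-7531 + 1330*(-30)))/5079 = (1330*(-287)/(-7531 - 39900))*(1/5079) = (1330*(-287)/(-47431))*(1/5079) = (1330*(-1/47431)*(-287))*(1/5079) = (381710/47431)*(1/5079) = 381710/240902049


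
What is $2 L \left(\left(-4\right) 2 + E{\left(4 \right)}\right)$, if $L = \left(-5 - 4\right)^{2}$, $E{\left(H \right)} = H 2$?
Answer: $0$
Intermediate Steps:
$E{\left(H \right)} = 2 H$
$L = 81$ ($L = \left(-9\right)^{2} = 81$)
$2 L \left(\left(-4\right) 2 + E{\left(4 \right)}\right) = 2 \cdot 81 \left(\left(-4\right) 2 + 2 \cdot 4\right) = 162 \left(-8 + 8\right) = 162 \cdot 0 = 0$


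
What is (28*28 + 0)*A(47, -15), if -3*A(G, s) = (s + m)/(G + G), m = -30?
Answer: 5880/47 ≈ 125.11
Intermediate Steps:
A(G, s) = -(-30 + s)/(6*G) (A(G, s) = -(s - 30)/(3*(G + G)) = -(-30 + s)/(3*(2*G)) = -(-30 + s)*1/(2*G)/3 = -(-30 + s)/(6*G))
(28*28 + 0)*A(47, -15) = (28*28 + 0)*((⅙)*(30 - 1*(-15))/47) = (784 + 0)*((⅙)*(1/47)*(30 + 15)) = 784*((⅙)*(1/47)*45) = 784*(15/94) = 5880/47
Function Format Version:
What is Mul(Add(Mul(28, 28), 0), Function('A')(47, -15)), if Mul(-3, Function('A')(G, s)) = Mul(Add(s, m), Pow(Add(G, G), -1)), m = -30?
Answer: Rational(5880, 47) ≈ 125.11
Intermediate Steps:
Function('A')(G, s) = Mul(Rational(-1, 6), Pow(G, -1), Add(-30, s)) (Function('A')(G, s) = Mul(Rational(-1, 3), Mul(Add(s, -30), Pow(Add(G, G), -1))) = Mul(Rational(-1, 3), Mul(Add(-30, s), Pow(Mul(2, G), -1))) = Mul(Rational(-1, 3), Mul(Add(-30, s), Mul(Rational(1, 2), Pow(G, -1)))) = Mul(Rational(-1, 3), Mul(Rational(1, 2), Pow(G, -1), Add(-30, s))) = Mul(Rational(-1, 6), Pow(G, -1), Add(-30, s)))
Mul(Add(Mul(28, 28), 0), Function('A')(47, -15)) = Mul(Add(Mul(28, 28), 0), Mul(Rational(1, 6), Pow(47, -1), Add(30, Mul(-1, -15)))) = Mul(Add(784, 0), Mul(Rational(1, 6), Rational(1, 47), Add(30, 15))) = Mul(784, Mul(Rational(1, 6), Rational(1, 47), 45)) = Mul(784, Rational(15, 94)) = Rational(5880, 47)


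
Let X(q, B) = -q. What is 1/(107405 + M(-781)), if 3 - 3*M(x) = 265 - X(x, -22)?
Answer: 1/107578 ≈ 9.2956e-6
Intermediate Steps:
M(x) = -262/3 - x/3 (M(x) = 1 - (265 - (-1)*x)/3 = 1 - (265 + x)/3 = 1 + (-265/3 - x/3) = -262/3 - x/3)
1/(107405 + M(-781)) = 1/(107405 + (-262/3 - ⅓*(-781))) = 1/(107405 + (-262/3 + 781/3)) = 1/(107405 + 173) = 1/107578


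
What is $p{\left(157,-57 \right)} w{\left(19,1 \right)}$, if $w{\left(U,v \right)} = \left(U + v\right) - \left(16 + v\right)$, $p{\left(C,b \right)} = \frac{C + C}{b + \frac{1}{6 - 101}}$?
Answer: $- \frac{44745}{2708} \approx -16.523$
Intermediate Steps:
$p{\left(C,b \right)} = \frac{2 C}{- \frac{1}{95} + b}$ ($p{\left(C,b \right)} = \frac{2 C}{b + \frac{1}{-95}} = \frac{2 C}{b - \frac{1}{95}} = \frac{2 C}{- \frac{1}{95} + b}$)
$w{\left(U,v \right)} = -16 + U$
$p{\left(157,-57 \right)} w{\left(19,1 \right)} = 190 \cdot 157 \frac{1}{-1 + 95 \left(-57\right)} \left(-16 + 19\right) = 190 \cdot 157 \frac{1}{-1 - 5415} \cdot 3 = 190 \cdot 157 \frac{1}{-5416} \cdot 3 = 190 \cdot 157 \left(- \frac{1}{5416}\right) 3 = \left(- \frac{14915}{2708}\right) 3 = - \frac{44745}{2708}$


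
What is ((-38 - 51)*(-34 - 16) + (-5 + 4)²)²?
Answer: 19811401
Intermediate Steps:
((-38 - 51)*(-34 - 16) + (-5 + 4)²)² = (-89*(-50) + (-1)²)² = (4450 + 1)² = 4451² = 19811401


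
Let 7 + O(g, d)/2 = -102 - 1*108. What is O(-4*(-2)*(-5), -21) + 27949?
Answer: 27515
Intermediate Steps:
O(g, d) = -434 (O(g, d) = -14 + 2*(-102 - 1*108) = -14 + 2*(-102 - 108) = -14 + 2*(-210) = -14 - 420 = -434)
O(-4*(-2)*(-5), -21) + 27949 = -434 + 27949 = 27515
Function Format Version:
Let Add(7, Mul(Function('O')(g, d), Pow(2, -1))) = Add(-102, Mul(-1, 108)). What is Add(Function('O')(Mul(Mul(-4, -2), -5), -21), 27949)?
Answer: 27515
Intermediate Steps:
Function('O')(g, d) = -434 (Function('O')(g, d) = Add(-14, Mul(2, Add(-102, Mul(-1, 108)))) = Add(-14, Mul(2, Add(-102, -108))) = Add(-14, Mul(2, -210)) = Add(-14, -420) = -434)
Add(Function('O')(Mul(Mul(-4, -2), -5), -21), 27949) = Add(-434, 27949) = 27515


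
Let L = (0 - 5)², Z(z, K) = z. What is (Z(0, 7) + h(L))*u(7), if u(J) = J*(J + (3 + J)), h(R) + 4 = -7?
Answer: -1309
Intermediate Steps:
L = 25 (L = (-5)² = 25)
h(R) = -11 (h(R) = -4 - 7 = -11)
u(J) = J*(3 + 2*J)
(Z(0, 7) + h(L))*u(7) = (0 - 11)*(7*(3 + 2*7)) = -77*(3 + 14) = -77*17 = -11*119 = -1309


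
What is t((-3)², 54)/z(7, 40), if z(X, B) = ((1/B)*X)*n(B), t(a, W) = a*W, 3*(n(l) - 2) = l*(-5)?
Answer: -29160/679 ≈ -42.945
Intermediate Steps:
n(l) = 2 - 5*l/3 (n(l) = 2 + (l*(-5))/3 = 2 + (-5*l)/3 = 2 - 5*l/3)
t(a, W) = W*a
z(X, B) = X*(2 - 5*B/3)/B (z(X, B) = ((1/B)*X)*(2 - 5*B/3) = (X/B)*(2 - 5*B/3) = X*(2 - 5*B/3)/B)
t((-3)², 54)/z(7, 40) = (54*(-3)²)/(((⅓)*7*(6 - 5*40)/40)) = (54*9)/(((⅓)*7*(1/40)*(6 - 200))) = 486/(((⅓)*7*(1/40)*(-194))) = 486/(-679/60) = 486*(-60/679) = -29160/679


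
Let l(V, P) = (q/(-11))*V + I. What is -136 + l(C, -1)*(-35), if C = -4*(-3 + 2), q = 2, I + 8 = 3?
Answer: 709/11 ≈ 64.455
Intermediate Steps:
I = -5 (I = -8 + 3 = -5)
C = 4 (C = -4*(-1) = 4)
l(V, P) = -5 - 2*V/11 (l(V, P) = (2/(-11))*V - 5 = (2*(-1/11))*V - 5 = -2*V/11 - 5 = -5 - 2*V/11)
-136 + l(C, -1)*(-35) = -136 + (-5 - 2/11*4)*(-35) = -136 + (-5 - 8/11)*(-35) = -136 - 63/11*(-35) = -136 + 2205/11 = 709/11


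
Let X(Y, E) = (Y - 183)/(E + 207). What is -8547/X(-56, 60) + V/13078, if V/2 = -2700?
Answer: 14921673111/1562821 ≈ 9547.9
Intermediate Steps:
X(Y, E) = (-183 + Y)/(207 + E)
V = -5400 (V = 2*(-2700) = -5400)
-8547/X(-56, 60) + V/13078 = -8547*(207 + 60)/(-183 - 56) - 5400/13078 = -8547/(-239/267) - 5400*1/13078 = -8547/((1/267)*(-239)) - 2700/6539 = -8547/(-239/267) - 2700/6539 = -8547*(-267/239) - 2700/6539 = 2282049/239 - 2700/6539 = 14921673111/1562821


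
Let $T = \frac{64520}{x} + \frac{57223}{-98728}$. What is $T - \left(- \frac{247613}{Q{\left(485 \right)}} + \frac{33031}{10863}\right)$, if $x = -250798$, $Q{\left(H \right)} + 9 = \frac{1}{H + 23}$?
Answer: $- \frac{142179039360756678683}{5165929225614024} \approx -27522.0$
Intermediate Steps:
$Q{\left(H \right)} = -9 + \frac{1}{23 + H}$ ($Q{\left(H \right)} = -9 + \frac{1}{H + 23} = -9 + \frac{1}{23 + H}$)
$T = - \frac{10360672257}{12380392472}$ ($T = \frac{64520}{-250798} + \frac{57223}{-98728} = 64520 \left(- \frac{1}{250798}\right) + 57223 \left(- \frac{1}{98728}\right) = - \frac{32260}{125399} - \frac{57223}{98728} = - \frac{10360672257}{12380392472} \approx -0.83686$)
$T - \left(- \frac{247613}{Q{\left(485 \right)}} + \frac{33031}{10863}\right) = - \frac{10360672257}{12380392472} - \left(- \frac{247613}{\frac{1}{23 + 485} \left(-206 - 4365\right)} + \frac{33031}{10863}\right) = - \frac{10360672257}{12380392472} - \left(- \frac{247613}{\frac{1}{508} \left(-206 - 4365\right)} + 33031 \cdot \frac{1}{10863}\right) = - \frac{10360672257}{12380392472} - \left(- \frac{247613}{\frac{1}{508} \left(-4571\right)} + \frac{1943}{639}\right) = - \frac{10360672257}{12380392472} - \left(- \frac{247613}{- \frac{4571}{508}} + \frac{1943}{639}\right) = - \frac{10360672257}{12380392472} - \left(\left(-247613\right) \left(- \frac{508}{4571}\right) + \frac{1943}{639}\right) = - \frac{10360672257}{12380392472} - \left(\frac{125787404}{4571} + \frac{1943}{639}\right) = - \frac{10360672257}{12380392472} - \frac{80387032609}{2920869} = - \frac{142179039360756678683}{5165929225614024}$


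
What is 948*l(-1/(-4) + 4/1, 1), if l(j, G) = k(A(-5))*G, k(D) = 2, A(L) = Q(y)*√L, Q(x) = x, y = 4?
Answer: 1896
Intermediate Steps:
A(L) = 4*√L
l(j, G) = 2*G
948*l(-1/(-4) + 4/1, 1) = 948*(2*1) = 948*2 = 1896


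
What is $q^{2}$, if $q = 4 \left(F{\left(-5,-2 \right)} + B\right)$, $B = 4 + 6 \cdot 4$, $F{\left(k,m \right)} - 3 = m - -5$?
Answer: $18496$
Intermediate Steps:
$F{\left(k,m \right)} = 8 + m$ ($F{\left(k,m \right)} = 3 + \left(m - -5\right) = 3 + \left(m + 5\right) = 3 + \left(5 + m\right) = 8 + m$)
$B = 28$ ($B = 4 + 24 = 28$)
$q = 136$ ($q = 4 \left(\left(8 - 2\right) + 28\right) = 4 \left(6 + 28\right) = 4 \cdot 34 = 136$)
$q^{2} = 136^{2} = 18496$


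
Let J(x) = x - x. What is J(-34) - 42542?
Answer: -42542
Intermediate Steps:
J(x) = 0
J(-34) - 42542 = 0 - 42542 = -42542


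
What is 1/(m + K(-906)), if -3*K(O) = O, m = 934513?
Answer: 1/934815 ≈ 1.0697e-6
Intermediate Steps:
K(O) = -O/3
1/(m + K(-906)) = 1/(934513 - ⅓*(-906)) = 1/(934513 + 302) = 1/934815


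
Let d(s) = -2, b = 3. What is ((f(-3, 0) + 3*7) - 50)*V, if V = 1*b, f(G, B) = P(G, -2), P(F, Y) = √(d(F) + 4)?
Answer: -87 + 3*√2 ≈ -82.757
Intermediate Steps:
P(F, Y) = √2 (P(F, Y) = √(-2 + 4) = √2)
f(G, B) = √2
V = 3 (V = 1*3 = 3)
((f(-3, 0) + 3*7) - 50)*V = ((√2 + 3*7) - 50)*3 = ((√2 + 21) - 50)*3 = ((21 + √2) - 50)*3 = (-29 + √2)*3 = -87 + 3*√2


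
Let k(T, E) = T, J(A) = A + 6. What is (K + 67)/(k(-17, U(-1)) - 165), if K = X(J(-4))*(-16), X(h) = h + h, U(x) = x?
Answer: -3/182 ≈ -0.016484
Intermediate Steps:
J(A) = 6 + A
X(h) = 2*h
K = -64 (K = (2*(6 - 4))*(-16) = (2*2)*(-16) = 4*(-16) = -64)
(K + 67)/(k(-17, U(-1)) - 165) = (-64 + 67)/(-17 - 165) = 3/(-182) = 3*(-1/182) = -3/182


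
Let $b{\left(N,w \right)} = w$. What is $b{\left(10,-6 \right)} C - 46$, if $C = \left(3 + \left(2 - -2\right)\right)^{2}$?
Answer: $-340$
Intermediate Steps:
$C = 49$ ($C = \left(3 + \left(2 + 2\right)\right)^{2} = \left(3 + 4\right)^{2} = 7^{2} = 49$)
$b{\left(10,-6 \right)} C - 46 = \left(-6\right) 49 - 46 = -294 - 46 = -340$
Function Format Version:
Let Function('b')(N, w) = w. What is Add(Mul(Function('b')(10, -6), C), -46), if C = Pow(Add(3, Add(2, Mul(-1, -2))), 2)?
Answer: -340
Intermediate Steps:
C = 49 (C = Pow(Add(3, Add(2, 2)), 2) = Pow(Add(3, 4), 2) = Pow(7, 2) = 49)
Add(Mul(Function('b')(10, -6), C), -46) = Add(Mul(-6, 49), -46) = Add(-294, -46) = -340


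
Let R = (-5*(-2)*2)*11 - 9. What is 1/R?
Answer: 1/211 ≈ 0.0047393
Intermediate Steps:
R = 211 (R = (10*2)*11 - 9 = 20*11 - 9 = 220 - 9 = 211)
1/R = 1/211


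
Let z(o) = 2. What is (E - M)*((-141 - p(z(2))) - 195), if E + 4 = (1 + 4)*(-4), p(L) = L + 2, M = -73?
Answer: -16660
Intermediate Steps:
p(L) = 2 + L
E = -24 (E = -4 + (1 + 4)*(-4) = -4 + 5*(-4) = -4 - 20 = -24)
(E - M)*((-141 - p(z(2))) - 195) = (-24 - 1*(-73))*((-141 - (2 + 2)) - 195) = (-24 + 73)*((-141 - 1*4) - 195) = 49*((-141 - 4) - 195) = 49*(-145 - 195) = 49*(-340) = -16660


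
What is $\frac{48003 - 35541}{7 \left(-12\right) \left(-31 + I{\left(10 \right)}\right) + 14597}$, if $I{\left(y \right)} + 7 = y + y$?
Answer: $\frac{12462}{16109} \approx 0.7736$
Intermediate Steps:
$I{\left(y \right)} = -7 + 2 y$ ($I{\left(y \right)} = -7 + \left(y + y\right) = -7 + 2 y$)
$\frac{48003 - 35541}{7 \left(-12\right) \left(-31 + I{\left(10 \right)}\right) + 14597} = \frac{48003 - 35541}{7 \left(-12\right) \left(-31 + \left(-7 + 2 \cdot 10\right)\right) + 14597} = \frac{12462}{- 84 \left(-31 + \left(-7 + 20\right)\right) + 14597} = \frac{12462}{- 84 \left(-31 + 13\right) + 14597} = \frac{12462}{\left(-84\right) \left(-18\right) + 14597} = \frac{12462}{1512 + 14597} = \frac{12462}{16109}$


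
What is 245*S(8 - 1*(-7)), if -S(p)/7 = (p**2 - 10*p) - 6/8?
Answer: -509355/4 ≈ -1.2734e+5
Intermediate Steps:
S(p) = 21/4 - 7*p**2 + 70*p (S(p) = -7*((p**2 - 10*p) - 6/8) = -7*((p**2 - 10*p) - 6*1/8) = -7*((p**2 - 10*p) - 3/4) = -7*(-3/4 + p**2 - 10*p) = 21/4 - 7*p**2 + 70*p)
245*S(8 - 1*(-7)) = 245*(21/4 - 7*(8 - 1*(-7))**2 + 70*(8 - 1*(-7))) = 245*(21/4 - 7*(8 + 7)**2 + 70*(8 + 7)) = 245*(21/4 - 7*15**2 + 70*15) = 245*(21/4 - 7*225 + 1050) = 245*(21/4 - 1575 + 1050) = 245*(-2079/4) = -509355/4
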